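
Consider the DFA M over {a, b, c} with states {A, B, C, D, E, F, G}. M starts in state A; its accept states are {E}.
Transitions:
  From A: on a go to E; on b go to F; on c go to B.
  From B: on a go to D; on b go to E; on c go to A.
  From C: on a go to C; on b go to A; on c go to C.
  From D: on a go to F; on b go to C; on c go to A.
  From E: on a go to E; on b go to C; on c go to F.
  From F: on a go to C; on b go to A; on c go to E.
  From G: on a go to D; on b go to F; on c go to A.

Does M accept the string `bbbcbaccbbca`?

accepted

A --b--> F
F --b--> A
A --b--> F
F --c--> E
E --b--> C
C --a--> C
C --c--> C
C --c--> C
C --b--> A
A --b--> F
F --c--> E
E --a--> E
End in state E, which is an accepting state.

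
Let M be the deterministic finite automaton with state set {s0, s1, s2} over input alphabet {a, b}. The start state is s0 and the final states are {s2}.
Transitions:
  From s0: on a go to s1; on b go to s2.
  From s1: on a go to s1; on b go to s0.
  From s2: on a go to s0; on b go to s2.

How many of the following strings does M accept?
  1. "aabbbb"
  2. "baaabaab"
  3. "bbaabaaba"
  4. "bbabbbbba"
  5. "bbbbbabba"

1

"aabbbb": accepted
"baaabaab": rejected
"bbaabaaba": rejected
"bbabbbbba": rejected
"bbbbbabba": rejected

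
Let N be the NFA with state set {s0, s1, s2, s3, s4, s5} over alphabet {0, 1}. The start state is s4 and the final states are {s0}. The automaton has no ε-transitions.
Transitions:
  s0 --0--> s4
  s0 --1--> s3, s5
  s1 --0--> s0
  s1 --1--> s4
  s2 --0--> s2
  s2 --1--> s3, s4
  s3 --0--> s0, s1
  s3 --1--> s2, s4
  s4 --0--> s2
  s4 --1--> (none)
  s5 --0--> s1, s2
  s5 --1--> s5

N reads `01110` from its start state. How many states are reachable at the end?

Start: {s4}
read 0: {s2}
read 1: {s3, s4}
read 1: {s2, s4}
read 1: {s3, s4}
read 0: {s0, s1, s2}
Final reachable set {s0, s1, s2} has 3 states.

3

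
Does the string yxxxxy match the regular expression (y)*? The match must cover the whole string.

yxxxxy cannot be split into zero or more pieces each matching y.

no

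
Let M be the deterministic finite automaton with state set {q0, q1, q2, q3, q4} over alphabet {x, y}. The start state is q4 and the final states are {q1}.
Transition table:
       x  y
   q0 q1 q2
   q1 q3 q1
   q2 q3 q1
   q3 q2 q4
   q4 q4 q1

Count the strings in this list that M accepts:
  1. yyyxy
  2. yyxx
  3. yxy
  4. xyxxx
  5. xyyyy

yyyxy: rejected
yyxx: rejected
yxy: rejected
xyxxx: rejected
xyyyy: accepted

1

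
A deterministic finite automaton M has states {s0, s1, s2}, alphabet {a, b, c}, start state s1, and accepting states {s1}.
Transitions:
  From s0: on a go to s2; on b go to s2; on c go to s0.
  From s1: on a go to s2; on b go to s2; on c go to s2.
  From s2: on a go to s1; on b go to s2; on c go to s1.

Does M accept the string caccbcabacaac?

accepted

s1 --c--> s2
s2 --a--> s1
s1 --c--> s2
s2 --c--> s1
s1 --b--> s2
s2 --c--> s1
s1 --a--> s2
s2 --b--> s2
s2 --a--> s1
s1 --c--> s2
s2 --a--> s1
s1 --a--> s2
s2 --c--> s1
End in state s1, which is an accepting state.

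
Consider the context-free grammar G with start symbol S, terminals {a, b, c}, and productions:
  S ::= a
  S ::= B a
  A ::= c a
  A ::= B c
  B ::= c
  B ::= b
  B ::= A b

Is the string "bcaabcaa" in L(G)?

no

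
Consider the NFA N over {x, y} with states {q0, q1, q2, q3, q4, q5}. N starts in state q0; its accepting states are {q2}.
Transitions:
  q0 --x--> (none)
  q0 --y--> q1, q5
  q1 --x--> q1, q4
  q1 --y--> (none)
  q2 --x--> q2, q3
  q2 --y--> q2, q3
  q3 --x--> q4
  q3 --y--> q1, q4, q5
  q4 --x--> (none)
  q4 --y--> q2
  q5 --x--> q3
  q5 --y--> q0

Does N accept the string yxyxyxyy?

accepted

Start: {q0}
read y: {q1, q5}
read x: {q1, q3, q4}
read y: {q1, q2, q4, q5}
read x: {q1, q2, q3, q4}
read y: {q1, q2, q3, q4, q5}
read x: {q1, q2, q3, q4}
read y: {q1, q2, q3, q4, q5}
read y: {q0, q1, q2, q3, q4, q5}
Reachable ∩ accepting = {q2} — nonempty.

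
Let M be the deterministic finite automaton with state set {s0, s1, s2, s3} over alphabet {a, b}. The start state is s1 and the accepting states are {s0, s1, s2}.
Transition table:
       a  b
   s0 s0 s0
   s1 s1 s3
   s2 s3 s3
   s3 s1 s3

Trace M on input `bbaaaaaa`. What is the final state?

s1 --b--> s3
s3 --b--> s3
s3 --a--> s1
s1 --a--> s1
s1 --a--> s1
s1 --a--> s1
s1 --a--> s1
s1 --a--> s1

s1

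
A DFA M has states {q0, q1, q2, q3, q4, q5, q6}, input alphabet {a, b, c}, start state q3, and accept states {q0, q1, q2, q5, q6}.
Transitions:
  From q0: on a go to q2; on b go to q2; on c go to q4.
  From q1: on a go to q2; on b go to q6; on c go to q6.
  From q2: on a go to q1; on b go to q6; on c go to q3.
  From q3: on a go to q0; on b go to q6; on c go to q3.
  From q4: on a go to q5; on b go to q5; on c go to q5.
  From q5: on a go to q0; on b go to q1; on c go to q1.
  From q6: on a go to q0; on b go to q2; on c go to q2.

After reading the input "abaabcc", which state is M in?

q3

q3 --a--> q0
q0 --b--> q2
q2 --a--> q1
q1 --a--> q2
q2 --b--> q6
q6 --c--> q2
q2 --c--> q3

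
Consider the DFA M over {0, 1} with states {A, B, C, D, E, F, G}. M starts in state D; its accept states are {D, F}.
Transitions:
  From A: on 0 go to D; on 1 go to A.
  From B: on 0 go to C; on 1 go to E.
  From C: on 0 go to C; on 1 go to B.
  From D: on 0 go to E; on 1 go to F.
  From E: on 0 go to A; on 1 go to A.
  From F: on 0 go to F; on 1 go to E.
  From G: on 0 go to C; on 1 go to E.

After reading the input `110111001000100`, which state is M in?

E

D --1--> F
F --1--> E
E --0--> A
A --1--> A
A --1--> A
A --1--> A
A --0--> D
D --0--> E
E --1--> A
A --0--> D
D --0--> E
E --0--> A
A --1--> A
A --0--> D
D --0--> E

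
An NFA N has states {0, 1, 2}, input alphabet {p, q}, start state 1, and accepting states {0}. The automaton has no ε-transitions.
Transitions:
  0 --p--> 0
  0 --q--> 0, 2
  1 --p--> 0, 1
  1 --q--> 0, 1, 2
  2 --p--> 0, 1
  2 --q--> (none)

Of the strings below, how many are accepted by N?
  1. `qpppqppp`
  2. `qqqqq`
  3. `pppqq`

`qpppqppp`: accepted
`qqqqq`: accepted
`pppqq`: accepted

3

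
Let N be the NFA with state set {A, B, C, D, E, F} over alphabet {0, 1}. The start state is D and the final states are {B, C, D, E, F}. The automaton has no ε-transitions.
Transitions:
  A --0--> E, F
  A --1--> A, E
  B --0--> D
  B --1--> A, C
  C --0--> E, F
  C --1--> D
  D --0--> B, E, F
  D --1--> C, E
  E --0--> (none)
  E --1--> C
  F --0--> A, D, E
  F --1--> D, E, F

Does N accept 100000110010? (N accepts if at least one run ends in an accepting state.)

accepted

Start: {D}
read 1: {C, E}
read 0: {E, F}
read 0: {A, D, E}
read 0: {B, E, F}
read 0: {A, D, E}
read 0: {B, E, F}
read 1: {A, C, D, E, F}
read 1: {A, C, D, E, F}
read 0: {A, B, D, E, F}
read 0: {A, B, D, E, F}
read 1: {A, C, D, E, F}
read 0: {A, B, D, E, F}
Reachable ∩ accepting = {B, D, E, F} — nonempty.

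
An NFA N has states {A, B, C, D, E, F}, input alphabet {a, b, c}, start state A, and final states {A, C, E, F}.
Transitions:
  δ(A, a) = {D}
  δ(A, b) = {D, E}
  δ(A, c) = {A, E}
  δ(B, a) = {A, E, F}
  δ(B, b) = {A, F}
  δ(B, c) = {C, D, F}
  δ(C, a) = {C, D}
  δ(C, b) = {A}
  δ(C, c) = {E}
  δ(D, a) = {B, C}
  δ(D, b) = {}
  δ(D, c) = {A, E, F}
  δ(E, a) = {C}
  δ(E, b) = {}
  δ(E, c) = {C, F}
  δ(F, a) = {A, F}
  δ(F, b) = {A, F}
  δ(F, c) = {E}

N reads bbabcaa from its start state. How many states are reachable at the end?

0

Start: {A}
read b: {D, E}
read b: {}
The reachable set is empty and stays empty for the remaining 5 symbols.
Final reachable set {} has 0 states.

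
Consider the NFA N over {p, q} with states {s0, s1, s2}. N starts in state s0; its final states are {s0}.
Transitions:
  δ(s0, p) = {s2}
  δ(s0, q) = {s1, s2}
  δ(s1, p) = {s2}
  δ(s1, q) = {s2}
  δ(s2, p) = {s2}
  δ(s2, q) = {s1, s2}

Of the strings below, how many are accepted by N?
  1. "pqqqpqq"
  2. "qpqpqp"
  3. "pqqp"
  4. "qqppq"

0

"pqqqpqq": rejected
"qpqpqp": rejected
"pqqp": rejected
"qqppq": rejected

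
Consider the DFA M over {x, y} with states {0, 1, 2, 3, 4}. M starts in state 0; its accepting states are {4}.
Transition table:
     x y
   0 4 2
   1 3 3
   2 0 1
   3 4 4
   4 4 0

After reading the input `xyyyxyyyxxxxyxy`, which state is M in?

0 --x--> 4
4 --y--> 0
0 --y--> 2
2 --y--> 1
1 --x--> 3
3 --y--> 4
4 --y--> 0
0 --y--> 2
2 --x--> 0
0 --x--> 4
4 --x--> 4
4 --x--> 4
4 --y--> 0
0 --x--> 4
4 --y--> 0

0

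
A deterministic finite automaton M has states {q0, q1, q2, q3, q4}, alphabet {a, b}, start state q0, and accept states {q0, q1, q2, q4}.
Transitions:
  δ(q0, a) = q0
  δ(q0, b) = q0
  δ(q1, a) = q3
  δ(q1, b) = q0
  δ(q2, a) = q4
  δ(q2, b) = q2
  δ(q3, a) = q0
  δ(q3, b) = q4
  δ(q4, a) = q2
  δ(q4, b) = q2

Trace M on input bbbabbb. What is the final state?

q0

q0 --b--> q0
q0 --b--> q0
q0 --b--> q0
q0 --a--> q0
q0 --b--> q0
q0 --b--> q0
q0 --b--> q0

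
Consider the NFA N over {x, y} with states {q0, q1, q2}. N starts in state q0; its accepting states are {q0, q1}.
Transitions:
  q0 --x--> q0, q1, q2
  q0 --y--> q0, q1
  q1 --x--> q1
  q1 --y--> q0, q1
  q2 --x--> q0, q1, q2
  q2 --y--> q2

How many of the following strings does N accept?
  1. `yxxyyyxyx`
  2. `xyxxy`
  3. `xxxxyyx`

3

`yxxyyyxyx`: accepted
`xyxxy`: accepted
`xxxxyyx`: accepted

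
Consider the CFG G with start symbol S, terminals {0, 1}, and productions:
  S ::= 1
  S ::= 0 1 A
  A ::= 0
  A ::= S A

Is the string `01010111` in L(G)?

no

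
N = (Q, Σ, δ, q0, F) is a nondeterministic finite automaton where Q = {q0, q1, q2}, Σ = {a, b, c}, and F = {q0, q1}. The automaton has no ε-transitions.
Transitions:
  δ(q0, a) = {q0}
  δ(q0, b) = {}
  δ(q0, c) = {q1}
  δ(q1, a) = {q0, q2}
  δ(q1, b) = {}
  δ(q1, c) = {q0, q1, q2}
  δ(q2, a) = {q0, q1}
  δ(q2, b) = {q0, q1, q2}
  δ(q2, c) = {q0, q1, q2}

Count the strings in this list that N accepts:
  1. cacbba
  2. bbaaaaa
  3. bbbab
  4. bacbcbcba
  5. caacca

cacbba: accepted
bbaaaaa: rejected
bbbab: rejected
bacbcbcba: rejected
caacca: accepted

2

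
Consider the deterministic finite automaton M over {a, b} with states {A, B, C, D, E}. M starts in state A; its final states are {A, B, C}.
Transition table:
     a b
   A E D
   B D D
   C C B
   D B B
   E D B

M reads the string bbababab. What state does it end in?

B

A --b--> D
D --b--> B
B --a--> D
D --b--> B
B --a--> D
D --b--> B
B --a--> D
D --b--> B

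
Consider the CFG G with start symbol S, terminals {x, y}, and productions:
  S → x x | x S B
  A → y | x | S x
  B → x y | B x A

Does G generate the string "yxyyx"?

no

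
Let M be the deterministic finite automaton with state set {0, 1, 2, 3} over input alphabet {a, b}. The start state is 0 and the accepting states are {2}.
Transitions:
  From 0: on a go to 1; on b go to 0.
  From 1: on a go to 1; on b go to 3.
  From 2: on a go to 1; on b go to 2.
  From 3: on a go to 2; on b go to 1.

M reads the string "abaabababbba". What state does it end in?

0 --a--> 1
1 --b--> 3
3 --a--> 2
2 --a--> 1
1 --b--> 3
3 --a--> 2
2 --b--> 2
2 --a--> 1
1 --b--> 3
3 --b--> 1
1 --b--> 3
3 --a--> 2

2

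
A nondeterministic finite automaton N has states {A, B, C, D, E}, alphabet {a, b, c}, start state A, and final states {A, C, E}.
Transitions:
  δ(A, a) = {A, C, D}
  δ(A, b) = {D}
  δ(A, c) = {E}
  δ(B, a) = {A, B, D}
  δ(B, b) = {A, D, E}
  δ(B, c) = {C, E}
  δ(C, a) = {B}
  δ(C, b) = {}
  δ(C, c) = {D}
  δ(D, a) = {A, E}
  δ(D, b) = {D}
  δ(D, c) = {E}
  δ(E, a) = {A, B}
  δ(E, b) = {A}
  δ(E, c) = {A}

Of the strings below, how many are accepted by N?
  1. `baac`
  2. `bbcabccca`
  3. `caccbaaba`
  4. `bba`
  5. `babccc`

`baac`: accepted
`bbcabccca`: accepted
`caccbaaba`: accepted
`bba`: accepted
`babccc`: accepted

5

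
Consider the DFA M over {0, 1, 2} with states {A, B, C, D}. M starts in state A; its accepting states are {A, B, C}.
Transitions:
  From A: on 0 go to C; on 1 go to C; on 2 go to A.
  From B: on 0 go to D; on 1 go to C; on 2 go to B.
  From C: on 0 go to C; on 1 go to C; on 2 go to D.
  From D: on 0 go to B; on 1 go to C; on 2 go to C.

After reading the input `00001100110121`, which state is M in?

A --0--> C
C --0--> C
C --0--> C
C --0--> C
C --1--> C
C --1--> C
C --0--> C
C --0--> C
C --1--> C
C --1--> C
C --0--> C
C --1--> C
C --2--> D
D --1--> C

C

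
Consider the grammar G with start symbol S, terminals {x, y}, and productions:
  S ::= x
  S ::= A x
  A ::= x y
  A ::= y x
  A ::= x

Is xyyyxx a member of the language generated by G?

no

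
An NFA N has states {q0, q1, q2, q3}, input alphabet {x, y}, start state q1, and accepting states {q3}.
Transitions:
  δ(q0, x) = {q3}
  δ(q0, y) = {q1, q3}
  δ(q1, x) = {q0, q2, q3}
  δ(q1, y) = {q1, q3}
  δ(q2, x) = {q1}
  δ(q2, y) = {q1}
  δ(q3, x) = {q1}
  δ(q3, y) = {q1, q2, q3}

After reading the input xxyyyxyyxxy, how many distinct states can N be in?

3

Start: {q1}
read x: {q0, q2, q3}
read x: {q1, q3}
read y: {q1, q2, q3}
read y: {q1, q2, q3}
read y: {q1, q2, q3}
read x: {q0, q1, q2, q3}
read y: {q1, q2, q3}
read y: {q1, q2, q3}
read x: {q0, q1, q2, q3}
read x: {q0, q1, q2, q3}
read y: {q1, q2, q3}
Final reachable set {q1, q2, q3} has 3 states.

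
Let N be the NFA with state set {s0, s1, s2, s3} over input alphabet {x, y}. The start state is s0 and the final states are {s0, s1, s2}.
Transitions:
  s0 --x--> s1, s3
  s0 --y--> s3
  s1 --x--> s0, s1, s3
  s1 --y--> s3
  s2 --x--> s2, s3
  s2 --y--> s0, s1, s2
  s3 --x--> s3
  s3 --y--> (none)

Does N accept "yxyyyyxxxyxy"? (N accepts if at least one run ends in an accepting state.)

Start: {s0}
read y: {s3}
read x: {s3}
read y: {}
The reachable set is empty and stays empty for the remaining 9 symbols.
Reachable ∩ accepting = {} — empty.

rejected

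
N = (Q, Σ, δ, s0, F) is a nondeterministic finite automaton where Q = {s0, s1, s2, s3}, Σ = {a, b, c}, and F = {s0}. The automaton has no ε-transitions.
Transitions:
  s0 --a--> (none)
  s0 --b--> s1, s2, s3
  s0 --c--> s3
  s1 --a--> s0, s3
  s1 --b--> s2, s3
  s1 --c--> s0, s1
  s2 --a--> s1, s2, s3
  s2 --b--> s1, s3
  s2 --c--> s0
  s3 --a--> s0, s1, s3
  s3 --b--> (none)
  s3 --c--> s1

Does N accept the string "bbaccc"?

Start: {s0}
read b: {s1, s2, s3}
read b: {s1, s2, s3}
read a: {s0, s1, s2, s3}
read c: {s0, s1, s3}
read c: {s0, s1, s3}
read c: {s0, s1, s3}
Reachable ∩ accepting = {s0} — nonempty.

accepted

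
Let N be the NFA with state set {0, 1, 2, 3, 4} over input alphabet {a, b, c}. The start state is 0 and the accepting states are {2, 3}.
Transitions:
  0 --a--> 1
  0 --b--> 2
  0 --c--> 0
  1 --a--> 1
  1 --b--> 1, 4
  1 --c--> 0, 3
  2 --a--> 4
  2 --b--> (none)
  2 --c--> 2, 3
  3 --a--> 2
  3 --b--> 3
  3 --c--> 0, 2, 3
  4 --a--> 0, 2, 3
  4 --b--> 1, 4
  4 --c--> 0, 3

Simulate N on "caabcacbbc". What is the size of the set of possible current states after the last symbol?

Start: {0}
read c: {0}
read a: {1}
read a: {1}
read b: {1, 4}
read c: {0, 3}
read a: {1, 2}
read c: {0, 2, 3}
read b: {2, 3}
read b: {3}
read c: {0, 2, 3}
Final reachable set {0, 2, 3} has 3 states.

3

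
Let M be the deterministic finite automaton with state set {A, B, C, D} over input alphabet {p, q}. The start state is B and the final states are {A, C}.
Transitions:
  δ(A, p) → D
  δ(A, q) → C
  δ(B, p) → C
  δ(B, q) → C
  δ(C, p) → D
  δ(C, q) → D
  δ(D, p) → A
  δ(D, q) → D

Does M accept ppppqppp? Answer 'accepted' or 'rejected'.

B --p--> C
C --p--> D
D --p--> A
A --p--> D
D --q--> D
D --p--> A
A --p--> D
D --p--> A
End in state A, which is an accepting state.

accepted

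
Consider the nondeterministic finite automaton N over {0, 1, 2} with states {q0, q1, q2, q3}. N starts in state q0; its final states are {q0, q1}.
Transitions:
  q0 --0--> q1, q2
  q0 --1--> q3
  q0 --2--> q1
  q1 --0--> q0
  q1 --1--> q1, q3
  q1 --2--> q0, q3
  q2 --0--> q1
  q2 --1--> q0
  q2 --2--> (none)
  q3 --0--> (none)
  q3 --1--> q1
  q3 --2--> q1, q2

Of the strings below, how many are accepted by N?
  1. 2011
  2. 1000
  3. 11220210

2011: accepted
1000: rejected
11220210: accepted

2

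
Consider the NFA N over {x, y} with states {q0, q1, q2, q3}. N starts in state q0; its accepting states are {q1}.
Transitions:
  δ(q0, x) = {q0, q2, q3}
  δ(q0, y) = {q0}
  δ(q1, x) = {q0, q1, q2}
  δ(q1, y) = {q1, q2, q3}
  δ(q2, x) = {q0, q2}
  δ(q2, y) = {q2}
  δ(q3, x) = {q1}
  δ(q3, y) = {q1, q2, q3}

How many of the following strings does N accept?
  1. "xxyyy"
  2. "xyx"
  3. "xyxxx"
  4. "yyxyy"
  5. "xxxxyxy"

"xxyyy": accepted
"xyx": accepted
"xyxxx": accepted
"yyxyy": accepted
"xxxxyxy": accepted

5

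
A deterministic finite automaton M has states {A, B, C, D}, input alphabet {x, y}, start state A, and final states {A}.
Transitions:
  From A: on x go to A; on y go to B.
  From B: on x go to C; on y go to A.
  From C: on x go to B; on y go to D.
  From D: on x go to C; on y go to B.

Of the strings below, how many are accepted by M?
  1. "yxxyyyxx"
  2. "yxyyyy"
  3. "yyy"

1

"yxxyyyxx": accepted
"yxyyyy": rejected
"yyy": rejected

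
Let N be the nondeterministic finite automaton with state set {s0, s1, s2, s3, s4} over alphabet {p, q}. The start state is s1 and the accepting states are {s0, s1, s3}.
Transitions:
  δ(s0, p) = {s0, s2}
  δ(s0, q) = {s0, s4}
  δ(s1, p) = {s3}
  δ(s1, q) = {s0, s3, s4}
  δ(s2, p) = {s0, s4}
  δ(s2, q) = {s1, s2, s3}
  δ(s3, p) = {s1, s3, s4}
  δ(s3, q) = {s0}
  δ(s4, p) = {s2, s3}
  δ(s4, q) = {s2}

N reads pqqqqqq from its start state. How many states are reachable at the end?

Start: {s1}
read p: {s3}
read q: {s0}
read q: {s0, s4}
read q: {s0, s2, s4}
read q: {s0, s1, s2, s3, s4}
read q: {s0, s1, s2, s3, s4}
read q: {s0, s1, s2, s3, s4}
Final reachable set {s0, s1, s2, s3, s4} has 5 states.

5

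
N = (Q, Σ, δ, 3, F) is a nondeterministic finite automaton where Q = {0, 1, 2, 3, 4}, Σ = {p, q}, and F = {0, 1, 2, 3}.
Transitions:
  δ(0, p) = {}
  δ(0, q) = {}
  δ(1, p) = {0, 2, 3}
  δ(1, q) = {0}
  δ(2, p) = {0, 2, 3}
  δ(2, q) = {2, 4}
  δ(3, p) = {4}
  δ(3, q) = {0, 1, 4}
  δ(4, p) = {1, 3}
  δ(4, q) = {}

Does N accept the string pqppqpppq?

Start: {3}
read p: {4}
read q: {}
The reachable set is empty and stays empty for the remaining 7 symbols.
Reachable ∩ accepting = {} — empty.

rejected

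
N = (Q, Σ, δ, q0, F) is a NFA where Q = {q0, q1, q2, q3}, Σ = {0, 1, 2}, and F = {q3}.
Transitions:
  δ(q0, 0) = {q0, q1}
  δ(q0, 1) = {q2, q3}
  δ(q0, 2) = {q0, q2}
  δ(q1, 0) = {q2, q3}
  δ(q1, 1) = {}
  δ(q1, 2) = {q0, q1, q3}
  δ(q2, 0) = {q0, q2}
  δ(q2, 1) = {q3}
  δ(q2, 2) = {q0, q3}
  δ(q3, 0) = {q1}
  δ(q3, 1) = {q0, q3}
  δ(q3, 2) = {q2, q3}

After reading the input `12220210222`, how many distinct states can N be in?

4

Start: {q0}
read 1: {q2, q3}
read 2: {q0, q2, q3}
read 2: {q0, q2, q3}
read 2: {q0, q2, q3}
read 0: {q0, q1, q2}
read 2: {q0, q1, q2, q3}
read 1: {q0, q2, q3}
read 0: {q0, q1, q2}
read 2: {q0, q1, q2, q3}
read 2: {q0, q1, q2, q3}
read 2: {q0, q1, q2, q3}
Final reachable set {q0, q1, q2, q3} has 4 states.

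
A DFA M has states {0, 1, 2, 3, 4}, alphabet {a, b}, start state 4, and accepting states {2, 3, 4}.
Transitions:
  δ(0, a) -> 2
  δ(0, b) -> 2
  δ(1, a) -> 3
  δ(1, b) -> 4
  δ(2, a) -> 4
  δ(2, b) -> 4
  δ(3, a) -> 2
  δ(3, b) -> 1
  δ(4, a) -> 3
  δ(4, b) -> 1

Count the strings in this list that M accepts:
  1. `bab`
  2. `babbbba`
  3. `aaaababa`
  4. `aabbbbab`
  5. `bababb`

3

`bab`: rejected
`babbbba`: accepted
`aaaababa`: accepted
`aabbbbab`: rejected
`bababb`: accepted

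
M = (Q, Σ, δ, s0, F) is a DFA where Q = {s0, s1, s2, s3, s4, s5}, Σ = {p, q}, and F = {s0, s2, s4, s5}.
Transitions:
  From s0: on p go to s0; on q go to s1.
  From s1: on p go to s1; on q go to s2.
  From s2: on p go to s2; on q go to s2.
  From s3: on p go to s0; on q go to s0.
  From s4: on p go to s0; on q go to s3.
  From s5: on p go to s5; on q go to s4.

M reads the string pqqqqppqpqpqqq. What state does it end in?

s0 --p--> s0
s0 --q--> s1
s1 --q--> s2
s2 --q--> s2
s2 --q--> s2
s2 --p--> s2
s2 --p--> s2
s2 --q--> s2
s2 --p--> s2
s2 --q--> s2
s2 --p--> s2
s2 --q--> s2
s2 --q--> s2
s2 --q--> s2

s2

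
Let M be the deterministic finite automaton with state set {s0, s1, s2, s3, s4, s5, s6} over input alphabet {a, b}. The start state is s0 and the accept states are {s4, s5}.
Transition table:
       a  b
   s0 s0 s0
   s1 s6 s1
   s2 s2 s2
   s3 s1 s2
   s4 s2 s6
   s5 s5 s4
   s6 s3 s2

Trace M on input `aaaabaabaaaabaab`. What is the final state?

s0 --a--> s0
s0 --a--> s0
s0 --a--> s0
s0 --a--> s0
s0 --b--> s0
s0 --a--> s0
s0 --a--> s0
s0 --b--> s0
s0 --a--> s0
s0 --a--> s0
s0 --a--> s0
s0 --a--> s0
s0 --b--> s0
s0 --a--> s0
s0 --a--> s0
s0 --b--> s0

s0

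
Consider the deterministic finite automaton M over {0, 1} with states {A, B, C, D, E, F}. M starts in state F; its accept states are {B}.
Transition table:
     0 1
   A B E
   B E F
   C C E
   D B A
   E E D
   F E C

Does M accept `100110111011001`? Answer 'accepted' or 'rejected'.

F --1--> C
C --0--> C
C --0--> C
C --1--> E
E --1--> D
D --0--> B
B --1--> F
F --1--> C
C --1--> E
E --0--> E
E --1--> D
D --1--> A
A --0--> B
B --0--> E
E --1--> D
End in state D, which is not an accepting state.

rejected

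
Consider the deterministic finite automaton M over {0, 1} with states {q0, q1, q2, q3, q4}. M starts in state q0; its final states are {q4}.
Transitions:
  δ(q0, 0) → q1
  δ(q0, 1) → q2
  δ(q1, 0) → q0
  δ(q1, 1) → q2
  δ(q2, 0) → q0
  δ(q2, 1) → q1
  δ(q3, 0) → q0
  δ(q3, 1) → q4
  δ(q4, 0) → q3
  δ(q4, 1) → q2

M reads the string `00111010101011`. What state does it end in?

q1

q0 --0--> q1
q1 --0--> q0
q0 --1--> q2
q2 --1--> q1
q1 --1--> q2
q2 --0--> q0
q0 --1--> q2
q2 --0--> q0
q0 --1--> q2
q2 --0--> q0
q0 --1--> q2
q2 --0--> q0
q0 --1--> q2
q2 --1--> q1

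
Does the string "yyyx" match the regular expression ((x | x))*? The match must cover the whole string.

no

yyyx cannot be split into zero or more pieces each matching (x|x).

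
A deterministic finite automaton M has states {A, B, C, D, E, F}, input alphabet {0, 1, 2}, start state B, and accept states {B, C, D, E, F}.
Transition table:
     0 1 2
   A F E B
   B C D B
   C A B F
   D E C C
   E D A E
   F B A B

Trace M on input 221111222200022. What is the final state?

B

B --2--> B
B --2--> B
B --1--> D
D --1--> C
C --1--> B
B --1--> D
D --2--> C
C --2--> F
F --2--> B
B --2--> B
B --0--> C
C --0--> A
A --0--> F
F --2--> B
B --2--> B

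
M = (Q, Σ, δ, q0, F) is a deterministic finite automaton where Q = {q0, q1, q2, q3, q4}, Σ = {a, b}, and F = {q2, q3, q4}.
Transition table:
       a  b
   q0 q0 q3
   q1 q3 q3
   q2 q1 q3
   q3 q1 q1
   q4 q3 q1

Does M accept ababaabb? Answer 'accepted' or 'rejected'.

q0 --a--> q0
q0 --b--> q3
q3 --a--> q1
q1 --b--> q3
q3 --a--> q1
q1 --a--> q3
q3 --b--> q1
q1 --b--> q3
End in state q3, which is an accepting state.

accepted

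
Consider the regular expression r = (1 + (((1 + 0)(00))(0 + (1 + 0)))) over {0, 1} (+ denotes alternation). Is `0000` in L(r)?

yes

The right alternative (((1+0)(00))(0+(1+0))) matches 0000.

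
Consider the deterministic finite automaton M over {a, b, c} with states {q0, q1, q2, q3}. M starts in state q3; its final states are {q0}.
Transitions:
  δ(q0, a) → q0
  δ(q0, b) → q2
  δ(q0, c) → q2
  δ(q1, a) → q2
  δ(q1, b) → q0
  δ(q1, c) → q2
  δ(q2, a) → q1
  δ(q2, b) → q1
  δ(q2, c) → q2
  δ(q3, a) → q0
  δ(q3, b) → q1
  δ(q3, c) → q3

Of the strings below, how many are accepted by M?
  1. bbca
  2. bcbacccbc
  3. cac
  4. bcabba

0

bbca: rejected
bcbacccbc: rejected
cac: rejected
bcabba: rejected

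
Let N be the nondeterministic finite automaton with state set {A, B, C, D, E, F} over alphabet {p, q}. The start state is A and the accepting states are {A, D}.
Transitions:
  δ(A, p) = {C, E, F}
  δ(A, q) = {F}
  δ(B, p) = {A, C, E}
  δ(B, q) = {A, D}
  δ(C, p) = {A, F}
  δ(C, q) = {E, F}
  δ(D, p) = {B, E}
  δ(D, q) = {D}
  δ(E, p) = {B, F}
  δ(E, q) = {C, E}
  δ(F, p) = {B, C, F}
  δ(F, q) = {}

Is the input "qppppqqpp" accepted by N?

Start: {A}
read q: {F}
read p: {B, C, F}
read p: {A, B, C, E, F}
read p: {A, B, C, E, F}
read p: {A, B, C, E, F}
read q: {A, C, D, E, F}
read q: {C, D, E, F}
read p: {A, B, C, E, F}
read p: {A, B, C, E, F}
Reachable ∩ accepting = {A} — nonempty.

accepted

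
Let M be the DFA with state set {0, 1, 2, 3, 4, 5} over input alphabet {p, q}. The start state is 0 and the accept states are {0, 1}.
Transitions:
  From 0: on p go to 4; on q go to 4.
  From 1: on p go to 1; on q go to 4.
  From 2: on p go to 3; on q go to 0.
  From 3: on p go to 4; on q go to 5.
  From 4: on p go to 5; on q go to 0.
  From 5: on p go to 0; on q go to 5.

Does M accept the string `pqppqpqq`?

accepted

0 --p--> 4
4 --q--> 0
0 --p--> 4
4 --p--> 5
5 --q--> 5
5 --p--> 0
0 --q--> 4
4 --q--> 0
End in state 0, which is an accepting state.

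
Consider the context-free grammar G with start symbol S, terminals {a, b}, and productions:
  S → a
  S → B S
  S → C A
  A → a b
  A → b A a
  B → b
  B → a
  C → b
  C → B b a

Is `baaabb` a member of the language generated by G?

no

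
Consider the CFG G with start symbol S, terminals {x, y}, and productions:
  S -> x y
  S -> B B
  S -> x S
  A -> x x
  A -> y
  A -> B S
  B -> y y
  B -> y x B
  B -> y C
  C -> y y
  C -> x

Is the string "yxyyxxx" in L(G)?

no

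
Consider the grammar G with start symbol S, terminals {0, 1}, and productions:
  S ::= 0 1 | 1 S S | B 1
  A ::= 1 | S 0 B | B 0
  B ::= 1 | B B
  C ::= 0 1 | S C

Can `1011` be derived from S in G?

no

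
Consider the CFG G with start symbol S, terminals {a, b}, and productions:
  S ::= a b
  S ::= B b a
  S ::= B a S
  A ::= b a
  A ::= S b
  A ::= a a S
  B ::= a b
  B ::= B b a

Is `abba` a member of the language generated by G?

yes

S ⇒ Bba ⇒ abba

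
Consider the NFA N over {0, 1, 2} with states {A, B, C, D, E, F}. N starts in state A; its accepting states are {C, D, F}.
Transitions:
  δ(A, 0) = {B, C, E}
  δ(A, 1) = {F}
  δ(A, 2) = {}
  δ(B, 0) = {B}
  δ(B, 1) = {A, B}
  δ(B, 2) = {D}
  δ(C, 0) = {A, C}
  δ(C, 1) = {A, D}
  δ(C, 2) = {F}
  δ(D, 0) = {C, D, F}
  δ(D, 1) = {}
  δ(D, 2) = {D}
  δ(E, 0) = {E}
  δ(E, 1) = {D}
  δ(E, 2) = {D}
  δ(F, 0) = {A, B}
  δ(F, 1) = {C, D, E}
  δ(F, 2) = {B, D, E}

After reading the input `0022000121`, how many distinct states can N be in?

5

Start: {A}
read 0: {B, C, E}
read 0: {A, B, C, E}
read 2: {D, F}
read 2: {B, D, E}
read 0: {B, C, D, E, F}
read 0: {A, B, C, D, E, F}
read 0: {A, B, C, D, E, F}
read 1: {A, B, C, D, E, F}
read 2: {B, D, E, F}
read 1: {A, B, C, D, E}
Final reachable set {A, B, C, D, E} has 5 states.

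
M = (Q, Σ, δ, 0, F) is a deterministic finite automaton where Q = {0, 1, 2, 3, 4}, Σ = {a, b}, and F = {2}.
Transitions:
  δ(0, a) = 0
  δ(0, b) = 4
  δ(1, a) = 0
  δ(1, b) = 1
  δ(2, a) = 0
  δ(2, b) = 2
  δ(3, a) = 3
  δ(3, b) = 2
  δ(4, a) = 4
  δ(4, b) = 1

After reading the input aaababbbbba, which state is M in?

0 --a--> 0
0 --a--> 0
0 --a--> 0
0 --b--> 4
4 --a--> 4
4 --b--> 1
1 --b--> 1
1 --b--> 1
1 --b--> 1
1 --b--> 1
1 --a--> 0

0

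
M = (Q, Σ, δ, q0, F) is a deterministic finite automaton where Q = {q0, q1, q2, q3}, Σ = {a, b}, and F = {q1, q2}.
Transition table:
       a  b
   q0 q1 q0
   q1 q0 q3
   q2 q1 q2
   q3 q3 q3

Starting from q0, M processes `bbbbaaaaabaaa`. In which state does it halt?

q0 --b--> q0
q0 --b--> q0
q0 --b--> q0
q0 --b--> q0
q0 --a--> q1
q1 --a--> q0
q0 --a--> q1
q1 --a--> q0
q0 --a--> q1
q1 --b--> q3
q3 --a--> q3
q3 --a--> q3
q3 --a--> q3

q3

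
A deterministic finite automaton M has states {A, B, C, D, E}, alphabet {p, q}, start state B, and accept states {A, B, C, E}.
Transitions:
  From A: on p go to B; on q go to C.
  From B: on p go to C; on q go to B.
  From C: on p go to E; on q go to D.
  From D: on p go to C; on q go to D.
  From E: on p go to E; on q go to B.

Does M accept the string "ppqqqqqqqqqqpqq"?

rejected

B --p--> C
C --p--> E
E --q--> B
B --q--> B
B --q--> B
B --q--> B
B --q--> B
B --q--> B
B --q--> B
B --q--> B
B --q--> B
B --q--> B
B --p--> C
C --q--> D
D --q--> D
End in state D, which is not an accepting state.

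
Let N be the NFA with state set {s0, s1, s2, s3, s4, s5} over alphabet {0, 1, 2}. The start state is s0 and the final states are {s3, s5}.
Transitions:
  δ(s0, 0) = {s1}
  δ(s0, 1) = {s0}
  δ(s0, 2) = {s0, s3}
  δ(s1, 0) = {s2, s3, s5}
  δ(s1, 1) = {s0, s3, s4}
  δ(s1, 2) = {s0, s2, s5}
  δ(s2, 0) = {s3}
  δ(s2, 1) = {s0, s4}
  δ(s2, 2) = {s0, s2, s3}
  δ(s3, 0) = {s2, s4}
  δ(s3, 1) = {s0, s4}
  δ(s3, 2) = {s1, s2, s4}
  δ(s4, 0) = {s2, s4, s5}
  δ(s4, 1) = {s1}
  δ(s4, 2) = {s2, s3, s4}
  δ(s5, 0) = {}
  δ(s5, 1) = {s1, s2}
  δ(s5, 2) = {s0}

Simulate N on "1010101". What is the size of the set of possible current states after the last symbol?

5

Start: {s0}
read 1: {s0}
read 0: {s1}
read 1: {s0, s3, s4}
read 0: {s1, s2, s4, s5}
read 1: {s0, s1, s2, s3, s4}
read 0: {s1, s2, s3, s4, s5}
read 1: {s0, s1, s2, s3, s4}
Final reachable set {s0, s1, s2, s3, s4} has 5 states.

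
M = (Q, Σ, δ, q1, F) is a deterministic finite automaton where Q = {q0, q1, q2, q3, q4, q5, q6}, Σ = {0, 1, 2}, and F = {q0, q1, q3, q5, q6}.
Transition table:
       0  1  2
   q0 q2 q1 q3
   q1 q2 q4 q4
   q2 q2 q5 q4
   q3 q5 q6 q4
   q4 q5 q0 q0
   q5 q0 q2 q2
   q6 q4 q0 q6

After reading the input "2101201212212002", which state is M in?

q3

q1 --2--> q4
q4 --1--> q0
q0 --0--> q2
q2 --1--> q5
q5 --2--> q2
q2 --0--> q2
q2 --1--> q5
q5 --2--> q2
q2 --1--> q5
q5 --2--> q2
q2 --2--> q4
q4 --1--> q0
q0 --2--> q3
q3 --0--> q5
q5 --0--> q0
q0 --2--> q3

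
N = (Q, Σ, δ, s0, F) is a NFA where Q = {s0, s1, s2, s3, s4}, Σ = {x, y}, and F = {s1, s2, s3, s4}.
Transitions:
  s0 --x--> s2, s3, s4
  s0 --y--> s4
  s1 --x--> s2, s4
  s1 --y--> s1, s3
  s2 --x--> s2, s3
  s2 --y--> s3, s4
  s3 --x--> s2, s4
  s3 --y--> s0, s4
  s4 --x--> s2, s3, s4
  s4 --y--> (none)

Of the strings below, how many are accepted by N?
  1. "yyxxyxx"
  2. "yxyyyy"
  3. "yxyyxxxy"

"yyxxyxx": rejected
"yxyyyy": rejected
"yxyyxxxy": accepted

1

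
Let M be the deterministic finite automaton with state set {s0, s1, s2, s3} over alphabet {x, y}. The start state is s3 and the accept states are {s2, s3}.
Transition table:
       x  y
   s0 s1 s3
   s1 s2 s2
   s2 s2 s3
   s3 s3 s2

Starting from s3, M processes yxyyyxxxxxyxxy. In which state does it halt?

s3 --y--> s2
s2 --x--> s2
s2 --y--> s3
s3 --y--> s2
s2 --y--> s3
s3 --x--> s3
s3 --x--> s3
s3 --x--> s3
s3 --x--> s3
s3 --x--> s3
s3 --y--> s2
s2 --x--> s2
s2 --x--> s2
s2 --y--> s3

s3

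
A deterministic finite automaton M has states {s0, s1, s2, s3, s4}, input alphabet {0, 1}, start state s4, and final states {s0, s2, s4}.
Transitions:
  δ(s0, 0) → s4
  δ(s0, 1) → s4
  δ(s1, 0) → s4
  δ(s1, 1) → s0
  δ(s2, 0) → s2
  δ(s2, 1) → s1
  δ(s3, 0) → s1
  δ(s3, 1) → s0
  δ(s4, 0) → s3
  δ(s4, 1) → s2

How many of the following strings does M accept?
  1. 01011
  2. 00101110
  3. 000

2

01011: rejected
00101110: accepted
000: accepted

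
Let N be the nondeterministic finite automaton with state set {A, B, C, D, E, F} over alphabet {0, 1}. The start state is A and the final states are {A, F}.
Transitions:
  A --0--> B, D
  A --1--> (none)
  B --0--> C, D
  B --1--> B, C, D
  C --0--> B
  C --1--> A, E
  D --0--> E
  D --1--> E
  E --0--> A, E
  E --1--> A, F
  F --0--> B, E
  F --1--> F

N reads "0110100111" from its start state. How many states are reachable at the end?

6

Start: {A}
read 0: {B, D}
read 1: {B, C, D, E}
read 1: {A, B, C, D, E, F}
read 0: {A, B, C, D, E}
read 1: {A, B, C, D, E, F}
read 0: {A, B, C, D, E}
read 0: {A, B, C, D, E}
read 1: {A, B, C, D, E, F}
read 1: {A, B, C, D, E, F}
read 1: {A, B, C, D, E, F}
Final reachable set {A, B, C, D, E, F} has 6 states.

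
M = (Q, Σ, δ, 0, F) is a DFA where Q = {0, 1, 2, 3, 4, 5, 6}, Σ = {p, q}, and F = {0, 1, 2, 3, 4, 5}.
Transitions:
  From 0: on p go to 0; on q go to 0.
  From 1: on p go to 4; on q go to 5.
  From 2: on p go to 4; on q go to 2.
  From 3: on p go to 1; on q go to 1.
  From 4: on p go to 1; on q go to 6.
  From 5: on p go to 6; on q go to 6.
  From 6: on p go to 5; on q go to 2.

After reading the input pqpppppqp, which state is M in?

0

0 --p--> 0
0 --q--> 0
0 --p--> 0
0 --p--> 0
0 --p--> 0
0 --p--> 0
0 --p--> 0
0 --q--> 0
0 --p--> 0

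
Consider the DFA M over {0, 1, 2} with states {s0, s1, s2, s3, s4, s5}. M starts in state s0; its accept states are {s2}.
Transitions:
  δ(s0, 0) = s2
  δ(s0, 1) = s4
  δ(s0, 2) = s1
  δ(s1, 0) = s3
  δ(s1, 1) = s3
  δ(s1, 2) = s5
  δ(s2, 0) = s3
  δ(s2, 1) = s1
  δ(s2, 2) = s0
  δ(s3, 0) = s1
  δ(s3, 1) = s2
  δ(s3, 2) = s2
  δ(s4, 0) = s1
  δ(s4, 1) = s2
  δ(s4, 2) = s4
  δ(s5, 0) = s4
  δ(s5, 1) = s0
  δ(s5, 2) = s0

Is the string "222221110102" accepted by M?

accepted

s0 --2--> s1
s1 --2--> s5
s5 --2--> s0
s0 --2--> s1
s1 --2--> s5
s5 --1--> s0
s0 --1--> s4
s4 --1--> s2
s2 --0--> s3
s3 --1--> s2
s2 --0--> s3
s3 --2--> s2
End in state s2, which is an accepting state.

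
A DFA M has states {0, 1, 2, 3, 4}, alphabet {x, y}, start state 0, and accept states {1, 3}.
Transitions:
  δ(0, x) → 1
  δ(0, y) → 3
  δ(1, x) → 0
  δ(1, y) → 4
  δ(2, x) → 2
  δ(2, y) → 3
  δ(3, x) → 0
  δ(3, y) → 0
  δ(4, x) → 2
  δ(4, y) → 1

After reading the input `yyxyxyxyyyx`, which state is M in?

0

0 --y--> 3
3 --y--> 0
0 --x--> 1
1 --y--> 4
4 --x--> 2
2 --y--> 3
3 --x--> 0
0 --y--> 3
3 --y--> 0
0 --y--> 3
3 --x--> 0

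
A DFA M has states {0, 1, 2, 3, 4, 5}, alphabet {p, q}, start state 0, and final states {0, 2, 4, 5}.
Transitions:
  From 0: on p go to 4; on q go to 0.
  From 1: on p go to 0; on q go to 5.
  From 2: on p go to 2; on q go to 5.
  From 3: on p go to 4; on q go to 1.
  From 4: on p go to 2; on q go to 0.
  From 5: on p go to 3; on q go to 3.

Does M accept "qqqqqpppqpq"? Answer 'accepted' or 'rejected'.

0 --q--> 0
0 --q--> 0
0 --q--> 0
0 --q--> 0
0 --q--> 0
0 --p--> 4
4 --p--> 2
2 --p--> 2
2 --q--> 5
5 --p--> 3
3 --q--> 1
End in state 1, which is not an accepting state.

rejected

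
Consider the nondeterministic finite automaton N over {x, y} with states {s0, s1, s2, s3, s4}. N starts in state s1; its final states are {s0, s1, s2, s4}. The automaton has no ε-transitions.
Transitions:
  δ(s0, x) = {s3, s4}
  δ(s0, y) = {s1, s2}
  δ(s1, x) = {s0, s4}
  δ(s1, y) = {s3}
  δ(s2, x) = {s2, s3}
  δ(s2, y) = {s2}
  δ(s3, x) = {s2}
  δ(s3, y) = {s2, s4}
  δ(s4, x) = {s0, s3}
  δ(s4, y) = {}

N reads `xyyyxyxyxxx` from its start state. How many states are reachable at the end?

4

Start: {s1}
read x: {s0, s4}
read y: {s1, s2}
read y: {s2, s3}
read y: {s2, s4}
read x: {s0, s2, s3}
read y: {s1, s2, s4}
read x: {s0, s2, s3, s4}
read y: {s1, s2, s4}
read x: {s0, s2, s3, s4}
read x: {s0, s2, s3, s4}
read x: {s0, s2, s3, s4}
Final reachable set {s0, s2, s3, s4} has 4 states.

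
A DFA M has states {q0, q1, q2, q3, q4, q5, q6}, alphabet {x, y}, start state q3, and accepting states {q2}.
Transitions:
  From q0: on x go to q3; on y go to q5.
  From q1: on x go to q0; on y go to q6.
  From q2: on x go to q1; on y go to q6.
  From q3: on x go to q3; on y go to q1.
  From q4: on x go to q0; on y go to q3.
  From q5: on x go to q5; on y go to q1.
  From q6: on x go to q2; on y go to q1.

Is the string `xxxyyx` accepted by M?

q3 --x--> q3
q3 --x--> q3
q3 --x--> q3
q3 --y--> q1
q1 --y--> q6
q6 --x--> q2
End in state q2, which is an accepting state.

accepted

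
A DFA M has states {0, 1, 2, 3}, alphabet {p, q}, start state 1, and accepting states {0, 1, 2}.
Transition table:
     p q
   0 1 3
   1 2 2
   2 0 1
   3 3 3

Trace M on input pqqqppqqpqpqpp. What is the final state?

1 --p--> 2
2 --q--> 1
1 --q--> 2
2 --q--> 1
1 --p--> 2
2 --p--> 0
0 --q--> 3
3 --q--> 3
3 --p--> 3
3 --q--> 3
3 --p--> 3
3 --q--> 3
3 --p--> 3
3 --p--> 3

3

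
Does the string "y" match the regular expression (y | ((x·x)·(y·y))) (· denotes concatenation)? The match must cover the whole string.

yes

The left alternative y matches y.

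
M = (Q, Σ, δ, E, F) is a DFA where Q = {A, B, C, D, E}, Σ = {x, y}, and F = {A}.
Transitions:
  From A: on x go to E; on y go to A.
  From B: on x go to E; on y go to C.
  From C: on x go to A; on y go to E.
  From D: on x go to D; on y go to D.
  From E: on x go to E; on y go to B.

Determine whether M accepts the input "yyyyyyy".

E --y--> B
B --y--> C
C --y--> E
E --y--> B
B --y--> C
C --y--> E
E --y--> B
End in state B, which is not an accepting state.

rejected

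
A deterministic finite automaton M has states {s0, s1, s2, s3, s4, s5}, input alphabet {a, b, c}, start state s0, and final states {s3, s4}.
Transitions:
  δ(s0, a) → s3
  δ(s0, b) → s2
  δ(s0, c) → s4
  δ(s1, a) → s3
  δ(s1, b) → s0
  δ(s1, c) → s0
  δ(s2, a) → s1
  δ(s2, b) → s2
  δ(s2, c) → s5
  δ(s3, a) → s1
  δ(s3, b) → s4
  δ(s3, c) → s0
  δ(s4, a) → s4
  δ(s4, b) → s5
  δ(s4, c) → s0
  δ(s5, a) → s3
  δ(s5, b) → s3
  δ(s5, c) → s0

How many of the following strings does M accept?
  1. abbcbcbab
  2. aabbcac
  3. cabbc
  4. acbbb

abbcbcbab: rejected
aabbcac: rejected
cabbc: rejected
acbbb: rejected

0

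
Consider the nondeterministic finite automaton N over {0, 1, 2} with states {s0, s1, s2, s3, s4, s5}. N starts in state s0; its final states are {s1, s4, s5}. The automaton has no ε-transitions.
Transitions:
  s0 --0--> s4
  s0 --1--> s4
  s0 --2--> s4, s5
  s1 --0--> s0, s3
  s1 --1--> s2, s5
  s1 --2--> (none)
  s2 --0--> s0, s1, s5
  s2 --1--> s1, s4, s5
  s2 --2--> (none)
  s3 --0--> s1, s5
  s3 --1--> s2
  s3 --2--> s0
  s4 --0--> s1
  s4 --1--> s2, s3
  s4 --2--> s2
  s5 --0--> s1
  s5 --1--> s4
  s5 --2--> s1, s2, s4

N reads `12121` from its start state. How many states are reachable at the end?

5

Start: {s0}
read 1: {s4}
read 2: {s2}
read 1: {s1, s4, s5}
read 2: {s1, s2, s4}
read 1: {s1, s2, s3, s4, s5}
Final reachable set {s1, s2, s3, s4, s5} has 5 states.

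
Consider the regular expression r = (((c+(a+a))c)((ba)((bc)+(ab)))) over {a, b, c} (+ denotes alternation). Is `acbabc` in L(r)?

yes

Split as ac·babc: ((c+(a+a))c) matches ac and ((ba)((bc)+(ab))) matches babc.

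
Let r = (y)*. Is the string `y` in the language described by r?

yes

Split into 1 piece y; each matches y.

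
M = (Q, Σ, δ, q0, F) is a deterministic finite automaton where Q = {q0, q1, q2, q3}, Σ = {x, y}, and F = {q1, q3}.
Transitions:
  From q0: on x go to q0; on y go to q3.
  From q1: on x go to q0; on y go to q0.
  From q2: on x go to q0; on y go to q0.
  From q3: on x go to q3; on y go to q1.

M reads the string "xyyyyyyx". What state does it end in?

q0 --x--> q0
q0 --y--> q3
q3 --y--> q1
q1 --y--> q0
q0 --y--> q3
q3 --y--> q1
q1 --y--> q0
q0 --x--> q0

q0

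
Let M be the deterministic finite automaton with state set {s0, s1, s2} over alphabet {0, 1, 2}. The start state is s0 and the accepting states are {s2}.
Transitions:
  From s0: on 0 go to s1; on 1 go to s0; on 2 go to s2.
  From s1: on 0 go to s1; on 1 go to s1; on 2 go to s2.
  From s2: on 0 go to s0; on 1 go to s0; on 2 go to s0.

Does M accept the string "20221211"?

s0 --2--> s2
s2 --0--> s0
s0 --2--> s2
s2 --2--> s0
s0 --1--> s0
s0 --2--> s2
s2 --1--> s0
s0 --1--> s0
End in state s0, which is not an accepting state.

rejected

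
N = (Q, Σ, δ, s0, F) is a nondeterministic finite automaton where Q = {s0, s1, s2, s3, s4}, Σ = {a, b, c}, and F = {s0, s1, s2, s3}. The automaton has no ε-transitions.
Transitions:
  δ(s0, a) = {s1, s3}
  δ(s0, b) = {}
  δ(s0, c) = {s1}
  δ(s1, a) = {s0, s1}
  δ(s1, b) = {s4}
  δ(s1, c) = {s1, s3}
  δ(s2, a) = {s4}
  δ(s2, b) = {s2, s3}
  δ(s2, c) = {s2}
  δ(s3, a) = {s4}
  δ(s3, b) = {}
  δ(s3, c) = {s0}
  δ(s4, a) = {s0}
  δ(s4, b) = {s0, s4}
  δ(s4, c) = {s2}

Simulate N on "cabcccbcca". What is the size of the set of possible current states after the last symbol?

Start: {s0}
read c: {s1}
read a: {s0, s1}
read b: {s4}
read c: {s2}
read c: {s2}
read c: {s2}
read b: {s2, s3}
read c: {s0, s2}
read c: {s1, s2}
read a: {s0, s1, s4}
Final reachable set {s0, s1, s4} has 3 states.

3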